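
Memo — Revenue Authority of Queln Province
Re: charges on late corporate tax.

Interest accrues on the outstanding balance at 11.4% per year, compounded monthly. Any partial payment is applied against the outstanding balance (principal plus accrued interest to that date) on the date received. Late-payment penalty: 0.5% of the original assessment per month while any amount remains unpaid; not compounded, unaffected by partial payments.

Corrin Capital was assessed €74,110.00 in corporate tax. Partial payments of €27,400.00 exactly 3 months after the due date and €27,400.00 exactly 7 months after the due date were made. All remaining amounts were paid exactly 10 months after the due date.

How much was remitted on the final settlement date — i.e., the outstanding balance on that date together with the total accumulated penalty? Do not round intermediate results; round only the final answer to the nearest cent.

€27,701.48

Monthly rate = 11.4% ÷ 12 = 0.95%
Balance at month 3: €74,110.0000 × (1 + 0.0095)^3 = €76,242.2638…
After €27,400.00 payment: €76,242.2638… − €27,400.00 = €48,842.2638…
Balance at month 7: €48,842.2638… × (1 + 0.0095)^4 = €50,724.8858…
After €27,400.00 payment: €50,724.8858… − €27,400.00 = €23,324.8858…
Balance at month 10: €23,324.8858… × (1 + 0.0095)^3 = €23,995.9803…
Penalty: 10 × 0.5% × €74,110.00 = €3,705.50
Final settlement = outstanding balance + penalty = €23,995.9803… + €3,705.50 = €27,701.48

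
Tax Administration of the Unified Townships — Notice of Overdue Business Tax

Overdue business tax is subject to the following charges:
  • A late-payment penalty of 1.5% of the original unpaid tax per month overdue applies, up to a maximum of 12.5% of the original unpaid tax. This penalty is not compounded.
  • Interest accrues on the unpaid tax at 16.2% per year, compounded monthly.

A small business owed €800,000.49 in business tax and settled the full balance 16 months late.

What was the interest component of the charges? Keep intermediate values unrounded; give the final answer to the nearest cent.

€191,448.33

Interest (16.2%/yr ÷ 12 = 1.35%/month): €800,000.49 × ((1 + 0.0135)^16 − 1) = €191,448.3328…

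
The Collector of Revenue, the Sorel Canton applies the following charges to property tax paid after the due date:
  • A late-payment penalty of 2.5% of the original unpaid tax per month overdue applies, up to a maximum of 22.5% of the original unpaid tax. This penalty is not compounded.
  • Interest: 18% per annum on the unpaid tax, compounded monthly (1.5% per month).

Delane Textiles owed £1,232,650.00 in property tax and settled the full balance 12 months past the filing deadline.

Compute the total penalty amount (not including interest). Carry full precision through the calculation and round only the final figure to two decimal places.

Penalty (uncapped): 12 × 2.5% × £1,232,650.00 = £369,795.00; cap = 22.5% × £1,232,650.00 = £277,346.25 → penalty = £277,346.25

£277,346.25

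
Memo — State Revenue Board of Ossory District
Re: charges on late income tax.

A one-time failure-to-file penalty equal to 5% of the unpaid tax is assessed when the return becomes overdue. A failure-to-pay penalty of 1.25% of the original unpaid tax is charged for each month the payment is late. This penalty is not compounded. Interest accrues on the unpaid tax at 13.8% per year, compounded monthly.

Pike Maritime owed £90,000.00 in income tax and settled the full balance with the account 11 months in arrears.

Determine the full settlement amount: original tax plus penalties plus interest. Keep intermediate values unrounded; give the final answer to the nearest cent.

£118,937.75

Failure-to-file penalty: 5% × £90,000.00 = £4,500.00
Failure-to-pay penalty: 11 × 1.25% × £90,000.00 = £12,375.00
Interest (13.8%/yr ÷ 12 = 1.15%/month): £90,000.00 × ((1 + 0.0115)^11 − 1) = £12,062.7504…
Total = £90,000.00 + £16,875.0000 + £12,062.7504… = £118,937.75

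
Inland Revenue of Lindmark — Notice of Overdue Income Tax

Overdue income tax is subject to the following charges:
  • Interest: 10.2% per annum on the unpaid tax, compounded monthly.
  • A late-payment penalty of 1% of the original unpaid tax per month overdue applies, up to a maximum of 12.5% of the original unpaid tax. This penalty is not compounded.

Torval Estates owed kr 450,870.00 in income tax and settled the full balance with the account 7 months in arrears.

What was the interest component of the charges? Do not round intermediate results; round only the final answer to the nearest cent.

kr 27,520.62

Interest (10.2%/yr ÷ 12 = 0.85%/month): kr 450,870.00 × ((1 + 0.0085)^7 − 1) = kr 27,520.6215…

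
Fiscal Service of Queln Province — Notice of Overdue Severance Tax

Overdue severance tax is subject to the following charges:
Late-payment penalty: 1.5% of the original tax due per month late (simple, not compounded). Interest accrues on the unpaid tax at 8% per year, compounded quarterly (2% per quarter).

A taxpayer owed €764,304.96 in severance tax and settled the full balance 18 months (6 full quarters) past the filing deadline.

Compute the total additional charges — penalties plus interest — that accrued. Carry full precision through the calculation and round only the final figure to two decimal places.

Late-payment penalty: 18 × 1.5% × €764,304.96 = €206,362.34…
Interest: €764,304.96 × ((1 + 0.02)^6 − 1) = €764,304.96 × 0.1261624… = €96,426.5628…
Penalties + interest = €206,362.3392 + €96,426.5628… = €302,788.90

€302,788.90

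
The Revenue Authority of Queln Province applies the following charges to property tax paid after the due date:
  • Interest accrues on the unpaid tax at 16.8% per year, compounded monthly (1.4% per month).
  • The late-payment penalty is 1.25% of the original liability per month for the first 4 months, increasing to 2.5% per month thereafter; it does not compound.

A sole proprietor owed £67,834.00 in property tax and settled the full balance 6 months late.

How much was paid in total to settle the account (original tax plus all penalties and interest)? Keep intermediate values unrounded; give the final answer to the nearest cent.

Penalty, months 1–4: 4 × 1.25% × £67,834.00 = £3,391.70
Penalty, months 5–6: 2 × 2.5% × £67,834.00 = £3,391.70
Interest: £67,834.00 × ((1 + 0.014)^6 − 1) = £67,834.00 × 0.0869955… = £5,901.2500…
Total = £67,834.00 + £6,783.4000 + £5,901.2500… = £80,518.65

£80,518.65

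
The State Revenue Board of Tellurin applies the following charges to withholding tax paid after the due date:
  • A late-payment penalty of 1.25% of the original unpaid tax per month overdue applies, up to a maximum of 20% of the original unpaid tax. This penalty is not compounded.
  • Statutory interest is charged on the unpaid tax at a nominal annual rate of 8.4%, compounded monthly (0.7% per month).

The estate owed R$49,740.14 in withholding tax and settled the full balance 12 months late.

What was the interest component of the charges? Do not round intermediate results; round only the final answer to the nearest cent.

R$4,342.84

Interest: R$49,740.14 × ((1 + 0.007)^12 − 1) = R$49,740.14 × 0.0873107… = R$4,342.8445…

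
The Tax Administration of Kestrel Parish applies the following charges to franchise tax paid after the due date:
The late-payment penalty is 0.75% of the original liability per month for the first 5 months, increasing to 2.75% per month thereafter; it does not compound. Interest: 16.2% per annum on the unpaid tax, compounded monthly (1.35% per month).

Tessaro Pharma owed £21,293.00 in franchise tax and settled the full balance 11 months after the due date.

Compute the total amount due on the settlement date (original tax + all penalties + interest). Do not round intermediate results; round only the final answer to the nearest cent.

£28,989.16

Penalty, months 1–5: 5 × 0.75% × £21,293.00 = £798.49…
Penalty, months 6–11: 6 × 2.75% × £21,293.00 = £3,513.35…
Interest: £21,293.00 × ((1 + 0.0135)^11 − 1) = £21,293.00 × 0.1589409… = £3,384.3282…
Total = £21,293.00 + £4,311.8325 + £3,384.3282… = £28,989.16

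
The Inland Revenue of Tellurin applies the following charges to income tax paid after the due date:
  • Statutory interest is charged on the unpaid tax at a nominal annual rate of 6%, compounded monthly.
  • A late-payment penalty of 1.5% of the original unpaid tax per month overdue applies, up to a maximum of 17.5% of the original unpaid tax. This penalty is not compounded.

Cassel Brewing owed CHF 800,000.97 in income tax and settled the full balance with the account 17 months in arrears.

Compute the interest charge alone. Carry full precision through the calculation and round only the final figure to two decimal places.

CHF 70,789.29

Interest (6%/yr ÷ 12 = 0.5%/month): CHF 800,000.97 × ((1 + 0.005)^17 − 1) = CHF 70,789.2915…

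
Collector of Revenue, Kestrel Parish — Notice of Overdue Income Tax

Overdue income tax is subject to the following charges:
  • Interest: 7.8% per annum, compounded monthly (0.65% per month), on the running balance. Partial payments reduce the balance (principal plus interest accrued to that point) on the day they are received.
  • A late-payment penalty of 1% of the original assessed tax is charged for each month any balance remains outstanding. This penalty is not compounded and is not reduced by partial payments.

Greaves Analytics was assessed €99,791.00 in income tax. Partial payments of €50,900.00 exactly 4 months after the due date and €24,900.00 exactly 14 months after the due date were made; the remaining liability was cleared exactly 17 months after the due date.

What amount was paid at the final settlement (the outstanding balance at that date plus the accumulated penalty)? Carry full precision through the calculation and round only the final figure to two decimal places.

Balance at month 4: €99,791.0000 × (1 + 0.0065)^4 = €102,410.9728…
After €50,900.00 payment: €102,410.9728… − €50,900.00 = €51,510.9728…
Balance at month 14: €51,510.9728… × (1 + 0.0065)^10 = €54,958.8383…
After €24,900.00 payment: €54,958.8383… − €24,900.00 = €30,058.8383…
Balance at month 17: €30,058.8383… × (1 + 0.0065)^3 = €30,648.8039…
Penalty: 17 × 1% × €99,791.00 = €16,964.47
Final settlement = outstanding balance + penalty = €30,648.8039… + €16,964.47 = €47,613.27

€47,613.27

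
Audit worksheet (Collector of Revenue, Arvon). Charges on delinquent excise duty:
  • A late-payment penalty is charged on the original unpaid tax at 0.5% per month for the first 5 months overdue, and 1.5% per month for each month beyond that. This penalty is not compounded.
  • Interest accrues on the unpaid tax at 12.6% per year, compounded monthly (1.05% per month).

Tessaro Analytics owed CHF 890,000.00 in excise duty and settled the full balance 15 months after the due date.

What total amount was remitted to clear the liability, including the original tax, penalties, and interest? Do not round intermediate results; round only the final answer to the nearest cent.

Penalty, months 1–5: 5 × 0.5% × CHF 890,000.00 = CHF 22,250.00
Penalty, months 6–15: 10 × 1.5% × CHF 890,000.00 = CHF 133,500.00
Interest: CHF 890,000.00 × ((1 + 0.0105)^15 − 1) = CHF 890,000.00 × 0.1696200… = CHF 150,961.7565…
Total = CHF 890,000.00 + CHF 155,750.0000 + CHF 150,961.7565… = CHF 1,196,711.76

CHF 1,196,711.76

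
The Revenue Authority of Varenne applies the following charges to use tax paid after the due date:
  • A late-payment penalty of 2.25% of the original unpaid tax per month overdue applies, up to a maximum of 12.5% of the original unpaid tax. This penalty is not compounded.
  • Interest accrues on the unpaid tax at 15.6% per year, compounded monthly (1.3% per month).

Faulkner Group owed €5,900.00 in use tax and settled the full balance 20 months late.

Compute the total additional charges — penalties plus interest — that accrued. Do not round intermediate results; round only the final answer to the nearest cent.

€2,476.58

Penalty (uncapped): 20 × 2.25% × €5,900.00 = €2,655.00; cap = 12.5% × €5,900.00 = €737.50 → penalty = €737.50
Interest: €5,900.00 × ((1 + 0.013)^20 − 1) = €5,900.00 × 0.2947589… = €1,739.0775…
Penalties + interest = €737.5000 + €1,739.0775… = €2,476.58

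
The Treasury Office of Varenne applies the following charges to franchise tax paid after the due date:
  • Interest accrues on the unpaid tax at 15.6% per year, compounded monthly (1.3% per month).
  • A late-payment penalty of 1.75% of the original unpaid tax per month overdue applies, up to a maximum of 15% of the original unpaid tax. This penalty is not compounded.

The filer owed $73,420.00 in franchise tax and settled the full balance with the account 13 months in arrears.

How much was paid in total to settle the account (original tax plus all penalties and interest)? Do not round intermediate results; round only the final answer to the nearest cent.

$97,856.47

Penalty (uncapped): 13 × 1.75% × $73,420.00 = $16,703.05; cap = 15% × $73,420.00 = $11,013.00 → penalty = $11,013.00
Interest: $73,420.00 × ((1 + 0.013)^13 − 1) = $73,420.00 × 0.1828312… = $13,423.4703…
Total = $73,420.00 + $11,013.0000 + $13,423.4703… = $97,856.47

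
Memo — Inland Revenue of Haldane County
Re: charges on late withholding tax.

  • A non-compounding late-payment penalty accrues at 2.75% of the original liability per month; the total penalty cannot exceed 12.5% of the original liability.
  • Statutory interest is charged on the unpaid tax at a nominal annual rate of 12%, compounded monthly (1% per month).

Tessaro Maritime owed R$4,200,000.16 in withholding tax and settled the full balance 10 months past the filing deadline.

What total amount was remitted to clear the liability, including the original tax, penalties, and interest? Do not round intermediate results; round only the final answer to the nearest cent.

Penalty (uncapped): 10 × 2.75% × R$4,200,000.16 = R$1,155,000.04…; cap = 12.5% × R$4,200,000.16 = R$525,000.02 → penalty = R$525,000.02
Interest: R$4,200,000.16 × ((1 + 0.01)^10 − 1) = R$4,200,000.16 × 0.1046221… = R$439,412.9435…
Total = R$4,200,000.16 + R$525,000.0200 + R$439,412.9435… = R$5,164,413.12

R$5,164,413.12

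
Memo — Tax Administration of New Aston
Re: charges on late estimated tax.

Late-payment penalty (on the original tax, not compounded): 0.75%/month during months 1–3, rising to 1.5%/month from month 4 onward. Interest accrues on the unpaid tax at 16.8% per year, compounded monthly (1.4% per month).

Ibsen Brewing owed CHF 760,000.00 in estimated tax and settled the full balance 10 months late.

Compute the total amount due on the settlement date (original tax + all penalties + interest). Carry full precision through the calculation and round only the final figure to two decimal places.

CHF 970,259.69

Penalty, months 1–3: 3 × 0.75% × CHF 760,000.00 = CHF 17,100.00
Penalty, months 4–10: 7 × 1.5% × CHF 760,000.00 = CHF 79,800.00
Interest: CHF 760,000.00 × ((1 + 0.014)^10 − 1) = CHF 760,000.00 × 0.1491575… = CHF 113,359.6882…
Total = CHF 760,000.00 + CHF 96,900.0000 + CHF 113,359.6882… = CHF 970,259.69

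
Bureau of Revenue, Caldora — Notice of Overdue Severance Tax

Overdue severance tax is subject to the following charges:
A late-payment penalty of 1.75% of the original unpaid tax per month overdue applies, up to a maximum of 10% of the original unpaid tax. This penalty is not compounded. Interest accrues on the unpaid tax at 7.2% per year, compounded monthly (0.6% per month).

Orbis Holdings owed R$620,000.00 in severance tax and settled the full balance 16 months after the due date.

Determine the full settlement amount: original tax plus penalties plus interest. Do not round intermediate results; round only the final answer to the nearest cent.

Penalty (uncapped): 16 × 1.75% × R$620,000.00 = R$173,600.00; cap = 10% × R$620,000.00 = R$62,000.00 → penalty = R$62,000.00
Interest: R$620,000.00 × ((1 + 0.006)^16 − 1) = R$620,000.00 × 0.1004434… = R$62,274.8789…
Total = R$620,000.00 + R$62,000.0000 + R$62,274.8789… = R$744,274.88

R$744,274.88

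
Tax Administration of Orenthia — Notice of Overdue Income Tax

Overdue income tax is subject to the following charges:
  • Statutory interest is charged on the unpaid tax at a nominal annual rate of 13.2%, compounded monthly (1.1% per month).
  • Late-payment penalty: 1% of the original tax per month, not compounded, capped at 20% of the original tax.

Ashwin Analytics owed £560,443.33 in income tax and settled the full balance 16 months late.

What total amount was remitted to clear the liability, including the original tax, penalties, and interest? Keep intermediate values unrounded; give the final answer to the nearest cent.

Penalty: 16 × 1% × £560,443.33 = £89,670.93… (below the 20% cap of £112,088.67…)
Interest: £560,443.33 × ((1 + 0.011)^16 − 1) = £560,443.33 × 0.1912927… = £107,208.7315…
Total = £560,443.33 + £89,670.9328 + £107,208.7315… = £757,322.99

£757,322.99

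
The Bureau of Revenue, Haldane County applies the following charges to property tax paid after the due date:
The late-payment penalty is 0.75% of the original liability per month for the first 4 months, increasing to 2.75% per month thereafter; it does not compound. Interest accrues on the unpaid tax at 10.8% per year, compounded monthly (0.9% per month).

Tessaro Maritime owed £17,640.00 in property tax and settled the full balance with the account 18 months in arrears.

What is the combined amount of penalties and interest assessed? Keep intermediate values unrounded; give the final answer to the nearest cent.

£10,407.75

Penalty, months 1–4: 4 × 0.75% × £17,640.00 = £529.20
Penalty, months 5–18: 14 × 2.75% × £17,640.00 = £6,791.40
Interest: £17,640.00 × ((1 + 0.009)^18 − 1) = £17,640.00 × 0.1750085… = £3,087.1492…
Penalties + interest = £7,320.6000 + £3,087.1492… = £10,407.75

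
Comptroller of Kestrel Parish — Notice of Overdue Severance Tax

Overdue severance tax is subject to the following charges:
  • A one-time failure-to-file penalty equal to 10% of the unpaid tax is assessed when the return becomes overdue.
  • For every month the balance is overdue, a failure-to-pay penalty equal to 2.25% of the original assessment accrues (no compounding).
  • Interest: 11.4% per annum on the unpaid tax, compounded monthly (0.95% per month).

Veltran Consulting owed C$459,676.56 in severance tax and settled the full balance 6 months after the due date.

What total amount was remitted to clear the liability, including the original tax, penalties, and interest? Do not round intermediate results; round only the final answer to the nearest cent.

C$594,532.34

Failure-to-file penalty: 10% × C$459,676.56 = C$45,967.66…
Failure-to-pay penalty = 2.25% × C$459,676.56 × 6 mo = C$62,056.34…
Interest: C$459,676.56 × ((1 + 0.0095)^6 − 1) = C$459,676.56 × 0.0583710… = C$26,831.7897…
Total = C$459,676.56 + C$108,023.9916 + C$26,831.7897… = C$594,532.34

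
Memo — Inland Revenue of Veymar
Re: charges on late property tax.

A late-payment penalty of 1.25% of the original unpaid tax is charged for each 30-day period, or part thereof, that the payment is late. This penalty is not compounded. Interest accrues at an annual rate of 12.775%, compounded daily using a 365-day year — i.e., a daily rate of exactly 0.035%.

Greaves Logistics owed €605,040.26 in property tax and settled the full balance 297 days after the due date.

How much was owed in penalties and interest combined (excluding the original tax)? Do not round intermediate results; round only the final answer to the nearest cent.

Penalty periods: ⌈297/30⌉ = 10; penalty = 10 × 1.25% × €605,040.26 = €75,630.03…
Interest: €605,040.26 × ((1 + 0.00035)^297 − 1) = €605,040.26 × 0.10952480… = €66,266.9118…
Penalties + interest = €75,630.0325 + €66,266.9118… = €141,896.94

€141,896.94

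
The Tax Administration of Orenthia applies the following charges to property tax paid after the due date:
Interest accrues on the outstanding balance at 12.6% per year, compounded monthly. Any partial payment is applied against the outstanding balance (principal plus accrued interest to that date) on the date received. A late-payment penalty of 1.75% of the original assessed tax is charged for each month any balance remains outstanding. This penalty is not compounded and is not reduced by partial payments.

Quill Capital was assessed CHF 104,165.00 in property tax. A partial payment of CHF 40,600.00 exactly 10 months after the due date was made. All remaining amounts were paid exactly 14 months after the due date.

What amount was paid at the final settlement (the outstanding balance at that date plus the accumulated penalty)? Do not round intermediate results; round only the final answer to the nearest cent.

Monthly rate = 12.6% ÷ 12 = 1.05%
Balance at month 10: CHF 104,165.0000 × (1 + 0.0105)^10 = CHF 115,633.8530…
After CHF 40,600.00 payment: CHF 115,633.8530… − CHF 40,600.00 = CHF 75,033.8530…
Balance at month 14: CHF 75,033.8530… × (1 + 0.0105)^4 = CHF 78,235.2580…
Penalty: 14 × 1.75% × CHF 104,165.00 = CHF 25,520.43…
Final settlement = outstanding balance + penalty = CHF 78,235.2580… + CHF 25,520.43… = CHF 103,755.68

CHF 103,755.68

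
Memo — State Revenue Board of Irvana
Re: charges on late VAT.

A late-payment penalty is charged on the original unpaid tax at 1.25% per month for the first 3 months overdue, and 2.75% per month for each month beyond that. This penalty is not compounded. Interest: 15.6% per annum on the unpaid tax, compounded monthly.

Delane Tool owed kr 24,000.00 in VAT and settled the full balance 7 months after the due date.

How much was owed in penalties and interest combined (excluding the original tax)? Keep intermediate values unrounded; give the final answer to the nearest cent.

kr 5,811.05

Penalty, months 1–3: 3 × 1.25% × kr 24,000.00 = kr 900.00
Penalty, months 4–7: 4 × 2.75% × kr 24,000.00 = kr 2,640.00
Interest (15.6%/yr ÷ 12 = 1.3%/month): kr 24,000.00 × ((1 + 0.013)^7 − 1) = kr 2,271.0457…
Penalties + interest = kr 3,540.0000 + kr 2,271.0457… = kr 5,811.05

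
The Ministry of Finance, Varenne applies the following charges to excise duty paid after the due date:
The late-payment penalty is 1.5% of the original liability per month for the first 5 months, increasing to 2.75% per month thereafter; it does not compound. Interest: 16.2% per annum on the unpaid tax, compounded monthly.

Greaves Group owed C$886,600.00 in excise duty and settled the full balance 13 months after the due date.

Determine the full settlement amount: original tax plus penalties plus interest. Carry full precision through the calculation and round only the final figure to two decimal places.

C$1,316,994.21

Penalty, months 1–5: 5 × 1.5% × C$886,600.00 = C$66,495.00
Penalty, months 6–13: 8 × 2.75% × C$886,600.00 = C$195,052.00
Interest (16.2%/yr ÷ 12 = 1.35%/month): C$886,600.00 × ((1 + 0.0135)^13 − 1) = C$168,847.2103…
Total = C$886,600.00 + C$261,547.0000 + C$168,847.2103… = C$1,316,994.21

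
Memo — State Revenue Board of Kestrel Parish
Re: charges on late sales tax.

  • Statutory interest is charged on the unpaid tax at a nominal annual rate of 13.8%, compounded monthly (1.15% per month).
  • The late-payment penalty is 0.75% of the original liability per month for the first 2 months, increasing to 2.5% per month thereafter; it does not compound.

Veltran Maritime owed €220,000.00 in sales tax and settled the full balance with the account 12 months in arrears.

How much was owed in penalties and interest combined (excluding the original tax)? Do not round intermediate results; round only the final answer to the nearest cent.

€90,655.82

Penalty, months 1–2: 2 × 0.75% × €220,000.00 = €3,300.00
Penalty, months 3–12: 10 × 2.5% × €220,000.00 = €55,000.00
Interest: €220,000.00 × ((1 + 0.0115)^12 − 1) = €220,000.00 × 0.1470719… = €32,355.8205…
Penalties + interest = €58,300.0000 + €32,355.8205… = €90,655.82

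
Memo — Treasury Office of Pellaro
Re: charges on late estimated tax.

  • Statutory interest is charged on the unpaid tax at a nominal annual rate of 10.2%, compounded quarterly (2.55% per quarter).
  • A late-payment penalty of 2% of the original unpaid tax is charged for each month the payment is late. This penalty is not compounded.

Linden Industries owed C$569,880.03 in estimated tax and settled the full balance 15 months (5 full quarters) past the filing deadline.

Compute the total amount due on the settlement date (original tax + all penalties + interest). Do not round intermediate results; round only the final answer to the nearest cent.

Late-payment penalty = 2% × C$569,880.03 × 15 mo = C$170,964.01…
Interest: C$569,880.03 × ((1 + 0.0255)^5 − 1) = C$569,880.03 × 0.1341704… = C$76,461.0536…
Total = C$569,880.03 + C$170,964.0090 + C$76,461.0536… = C$817,305.09

C$817,305.09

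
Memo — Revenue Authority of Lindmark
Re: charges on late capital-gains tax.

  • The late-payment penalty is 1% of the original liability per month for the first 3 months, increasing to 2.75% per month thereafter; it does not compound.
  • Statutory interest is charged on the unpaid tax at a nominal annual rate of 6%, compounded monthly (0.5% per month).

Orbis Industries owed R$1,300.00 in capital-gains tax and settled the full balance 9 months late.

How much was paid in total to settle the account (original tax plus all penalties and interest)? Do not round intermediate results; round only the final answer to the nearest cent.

R$1,613.18

Penalty, months 1–3: 3 × 1% × R$1,300.00 = R$39.00
Penalty, months 4–9: 6 × 2.75% × R$1,300.00 = R$214.50
Interest: R$1,300.00 × ((1 + 0.005)^9 − 1) = R$1,300.00 × 0.0459106… = R$59.6838…
Total = R$1,300.00 + R$253.5000 + R$59.6838… = R$1,613.18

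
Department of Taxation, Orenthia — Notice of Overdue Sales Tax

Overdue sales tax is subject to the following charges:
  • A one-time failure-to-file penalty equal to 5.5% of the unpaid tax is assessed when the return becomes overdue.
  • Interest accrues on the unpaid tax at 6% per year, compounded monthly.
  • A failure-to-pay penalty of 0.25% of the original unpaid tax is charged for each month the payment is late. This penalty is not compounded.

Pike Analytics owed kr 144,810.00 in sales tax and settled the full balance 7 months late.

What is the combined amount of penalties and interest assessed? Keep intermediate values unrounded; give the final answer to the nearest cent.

kr 15,643.74

Failure-to-file penalty: 5.5% × kr 144,810.00 = kr 7,964.55
Failure-to-pay penalty: 7 × 0.25% × kr 144,810.00 = kr 2,534.18…
Interest (6%/yr ÷ 12 = 0.5%/month): kr 144,810.00 × ((1 + 0.005)^7 − 1) = kr 5,145.0120…
Penalties + interest = kr 10,498.7250 + kr 5,145.0120… = kr 15,643.74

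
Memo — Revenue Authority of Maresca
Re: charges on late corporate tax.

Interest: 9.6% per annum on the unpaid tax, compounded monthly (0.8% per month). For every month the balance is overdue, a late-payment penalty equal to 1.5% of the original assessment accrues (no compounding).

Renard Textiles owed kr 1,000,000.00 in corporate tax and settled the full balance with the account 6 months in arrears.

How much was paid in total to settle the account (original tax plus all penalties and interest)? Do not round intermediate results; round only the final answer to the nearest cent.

Late-payment penalty = 1.5% × kr 1,000,000.00 × 6 mo = kr 90,000.00
Interest: kr 1,000,000.00 × ((1 + 0.008)^6 − 1) = kr 1,000,000.00 × 0.0489703… = kr 48,970.3016…
Total = kr 1,000,000.00 + kr 90,000.0000 + kr 48,970.3016… = kr 1,138,970.30

kr 1,138,970.30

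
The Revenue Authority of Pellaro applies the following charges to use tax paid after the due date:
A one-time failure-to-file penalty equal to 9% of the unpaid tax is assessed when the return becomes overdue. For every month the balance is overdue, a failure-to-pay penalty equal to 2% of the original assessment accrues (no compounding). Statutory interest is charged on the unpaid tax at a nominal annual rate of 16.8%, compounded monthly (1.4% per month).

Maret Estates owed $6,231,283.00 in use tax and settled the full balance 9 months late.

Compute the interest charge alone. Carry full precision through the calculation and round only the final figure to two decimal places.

$830,576.46

Interest: $6,231,283.00 × ((1 + 0.014)^9 − 1) = $6,231,283.00 × 0.1332914… = $830,576.4649…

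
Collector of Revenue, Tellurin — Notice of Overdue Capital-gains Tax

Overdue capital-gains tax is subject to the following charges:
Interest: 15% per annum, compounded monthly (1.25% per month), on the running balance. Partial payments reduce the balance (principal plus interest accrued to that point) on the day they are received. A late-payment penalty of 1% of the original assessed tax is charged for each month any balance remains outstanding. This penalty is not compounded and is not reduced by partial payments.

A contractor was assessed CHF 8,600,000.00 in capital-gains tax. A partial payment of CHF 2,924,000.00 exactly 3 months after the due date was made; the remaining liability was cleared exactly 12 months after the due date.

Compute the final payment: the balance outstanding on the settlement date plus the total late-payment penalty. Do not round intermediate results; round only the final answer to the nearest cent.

Balance at month 3: CHF 8,600,000.0000 × (1 + 0.0125)^3 = CHF 8,926,548.0469…
After CHF 2,924,000.00 payment: CHF 8,926,548.0469… − CHF 2,924,000.00 = CHF 6,002,548.0469…
Balance at month 12: CHF 6,002,548.0469… × (1 + 0.0125)^9 = CHF 6,712,602.5256…
Penalty: 12 × 1% × CHF 8,600,000.00 = CHF 1,032,000.00
Final settlement = outstanding balance + penalty = CHF 6,712,602.5256… + CHF 1,032,000.00 = CHF 7,744,602.53

CHF 7,744,602.53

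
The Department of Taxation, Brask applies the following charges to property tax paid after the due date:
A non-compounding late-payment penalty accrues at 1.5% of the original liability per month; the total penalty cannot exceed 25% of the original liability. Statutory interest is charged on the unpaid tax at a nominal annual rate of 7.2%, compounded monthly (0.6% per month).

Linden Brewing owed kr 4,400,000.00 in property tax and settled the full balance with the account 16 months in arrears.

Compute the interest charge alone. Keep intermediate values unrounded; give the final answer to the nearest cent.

kr 441,950.75

Interest: kr 4,400,000.00 × ((1 + 0.006)^16 − 1) = kr 4,400,000.00 × 0.1004434… = kr 441,950.7535…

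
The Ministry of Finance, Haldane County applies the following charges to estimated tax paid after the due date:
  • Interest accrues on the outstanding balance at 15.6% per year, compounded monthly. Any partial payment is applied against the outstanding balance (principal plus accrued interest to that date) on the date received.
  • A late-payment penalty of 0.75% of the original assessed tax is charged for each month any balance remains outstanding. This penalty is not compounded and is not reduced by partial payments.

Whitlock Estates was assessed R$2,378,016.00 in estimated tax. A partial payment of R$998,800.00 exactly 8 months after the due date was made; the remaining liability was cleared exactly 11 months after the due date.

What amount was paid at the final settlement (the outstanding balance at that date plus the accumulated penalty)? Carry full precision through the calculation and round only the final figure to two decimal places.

Monthly rate = 15.6% ÷ 12 = 1.3%
Balance at month 8: R$2,378,016.0000 × (1 + 0.013)^8 = R$2,636,879.8118…
After R$998,800.00 payment: R$2,636,879.8118… − R$998,800.00 = R$1,638,079.8118…
Balance at month 11: R$1,638,079.8118… × (1 + 0.013)^3 = R$1,702,799.0298…
Penalty: 11 × 0.75% × R$2,378,016.00 = R$196,186.32
Final settlement = outstanding balance + penalty = R$1,702,799.0298… + R$196,186.32 = R$1,898,985.35

R$1,898,985.35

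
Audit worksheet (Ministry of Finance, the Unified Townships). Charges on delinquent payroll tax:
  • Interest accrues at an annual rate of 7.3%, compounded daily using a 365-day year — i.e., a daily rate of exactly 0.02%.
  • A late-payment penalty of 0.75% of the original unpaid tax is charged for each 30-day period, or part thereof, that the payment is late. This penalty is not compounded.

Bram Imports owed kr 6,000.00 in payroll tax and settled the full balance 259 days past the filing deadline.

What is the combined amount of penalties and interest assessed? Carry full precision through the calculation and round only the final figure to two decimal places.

Penalty periods: ⌈259/30⌉ = 9; penalty = 9 × 0.75% × kr 6,000.00 = kr 405.00
Interest: kr 6,000.00 × ((1 + 0.0002)^259 − 1) = kr 6,000.00 × 0.05315963… = kr 318.9578…
Penalties + interest = kr 405.0000 + kr 318.9578… = kr 723.96

kr 723.96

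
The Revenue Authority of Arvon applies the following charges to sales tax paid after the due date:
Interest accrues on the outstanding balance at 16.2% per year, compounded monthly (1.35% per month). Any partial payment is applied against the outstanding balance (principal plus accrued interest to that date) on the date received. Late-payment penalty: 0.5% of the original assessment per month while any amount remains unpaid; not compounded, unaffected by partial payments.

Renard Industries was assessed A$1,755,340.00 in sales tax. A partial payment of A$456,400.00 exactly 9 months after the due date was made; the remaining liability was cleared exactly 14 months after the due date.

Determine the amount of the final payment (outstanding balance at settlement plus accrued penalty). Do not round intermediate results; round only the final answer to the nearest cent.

Balance at month 9: A$1,755,340.0000 × (1 + 0.0135)^9 = A$1,980,500.8208…
After A$456,400.00 payment: A$1,980,500.8208… − A$456,400.00 = A$1,524,100.8208…
Balance at month 14: A$1,524,100.8208… × (1 + 0.0135)^5 = A$1,629,793.0524…
Penalty: 14 × 0.5% × A$1,755,340.00 = A$122,873.80
Final settlement = outstanding balance + penalty = A$1,629,793.0524… + A$122,873.80 = A$1,752,666.85

A$1,752,666.85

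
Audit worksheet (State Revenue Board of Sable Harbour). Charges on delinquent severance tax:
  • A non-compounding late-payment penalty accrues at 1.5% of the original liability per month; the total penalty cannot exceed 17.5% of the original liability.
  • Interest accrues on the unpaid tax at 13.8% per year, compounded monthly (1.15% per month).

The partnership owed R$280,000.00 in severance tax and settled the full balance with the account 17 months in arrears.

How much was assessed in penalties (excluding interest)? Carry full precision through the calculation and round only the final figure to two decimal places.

R$49,000.00

Penalty (uncapped): 17 × 1.5% × R$280,000.00 = R$71,400.00; cap = 17.5% × R$280,000.00 = R$49,000.00 → penalty = R$49,000.00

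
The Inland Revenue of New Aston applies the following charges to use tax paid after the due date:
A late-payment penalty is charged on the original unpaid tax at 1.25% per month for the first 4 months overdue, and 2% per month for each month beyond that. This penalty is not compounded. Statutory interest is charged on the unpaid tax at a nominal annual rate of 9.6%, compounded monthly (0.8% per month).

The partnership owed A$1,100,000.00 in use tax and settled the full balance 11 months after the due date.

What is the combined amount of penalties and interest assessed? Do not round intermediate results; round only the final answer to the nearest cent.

A$309,766.43

Penalty, months 1–4: 4 × 1.25% × A$1,100,000.00 = A$55,000.00
Penalty, months 5–11: 7 × 2% × A$1,100,000.00 = A$154,000.00
Interest: A$1,100,000.00 × ((1 + 0.008)^11 − 1) = A$1,100,000.00 × 0.0916058… = A$100,766.4316…
Penalties + interest = A$209,000.0000 + A$100,766.4316… = A$309,766.43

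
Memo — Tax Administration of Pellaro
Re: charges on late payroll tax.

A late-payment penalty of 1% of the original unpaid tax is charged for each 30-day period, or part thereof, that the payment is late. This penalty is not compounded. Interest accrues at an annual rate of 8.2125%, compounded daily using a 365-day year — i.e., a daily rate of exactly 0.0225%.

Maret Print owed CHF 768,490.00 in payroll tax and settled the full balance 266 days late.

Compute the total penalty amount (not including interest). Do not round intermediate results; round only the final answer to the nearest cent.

CHF 69,164.10

Penalty periods: ⌈266/30⌉ = 9; penalty = 9 × 1% × CHF 768,490.00 = CHF 69,164.10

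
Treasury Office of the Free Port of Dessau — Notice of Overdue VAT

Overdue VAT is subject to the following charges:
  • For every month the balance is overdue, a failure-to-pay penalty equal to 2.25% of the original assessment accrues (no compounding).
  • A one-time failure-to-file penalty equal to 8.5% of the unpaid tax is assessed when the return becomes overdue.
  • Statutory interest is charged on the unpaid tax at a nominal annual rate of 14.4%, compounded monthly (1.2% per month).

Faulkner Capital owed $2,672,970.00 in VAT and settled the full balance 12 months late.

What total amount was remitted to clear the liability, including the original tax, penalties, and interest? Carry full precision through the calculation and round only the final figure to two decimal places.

$4,033,230.06

Failure-to-file penalty: 8.5% × $2,672,970.00 = $227,202.45
Failure-to-pay penalty = 2.25% × $2,672,970.00 × 12 mo = $721,701.90
Interest: $2,672,970.00 × ((1 + 0.012)^12 − 1) = $2,672,970.00 × 0.1538946… = $411,355.7136…
Total = $2,672,970.00 + $948,904.3500 + $411,355.7136… = $4,033,230.06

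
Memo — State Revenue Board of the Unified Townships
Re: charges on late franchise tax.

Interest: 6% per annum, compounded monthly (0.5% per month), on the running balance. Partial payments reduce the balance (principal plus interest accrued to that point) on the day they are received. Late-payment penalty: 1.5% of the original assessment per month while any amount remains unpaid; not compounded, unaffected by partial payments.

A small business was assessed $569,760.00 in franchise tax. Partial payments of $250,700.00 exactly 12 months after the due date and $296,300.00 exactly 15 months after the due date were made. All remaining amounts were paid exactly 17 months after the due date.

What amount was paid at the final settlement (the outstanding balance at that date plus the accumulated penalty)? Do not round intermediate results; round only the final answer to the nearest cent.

Balance at month 12: $569,760.0000 × (1 + 0.005)^12 = $604,901.5501…
After $250,700.00 payment: $604,901.5501… − $250,700.00 = $354,201.5501…
Balance at month 15: $354,201.5501… × (1 + 0.005)^3 = $359,541.1827…
After $296,300.00 payment: $359,541.1827… − $296,300.00 = $63,241.1827…
Balance at month 17: $63,241.1827… × (1 + 0.005)^2 = $63,875.1756…
Penalty: 17 × 1.5% × $569,760.00 = $145,288.80
Final settlement = outstanding balance + penalty = $63,875.1756… + $145,288.80 = $209,163.98

$209,163.98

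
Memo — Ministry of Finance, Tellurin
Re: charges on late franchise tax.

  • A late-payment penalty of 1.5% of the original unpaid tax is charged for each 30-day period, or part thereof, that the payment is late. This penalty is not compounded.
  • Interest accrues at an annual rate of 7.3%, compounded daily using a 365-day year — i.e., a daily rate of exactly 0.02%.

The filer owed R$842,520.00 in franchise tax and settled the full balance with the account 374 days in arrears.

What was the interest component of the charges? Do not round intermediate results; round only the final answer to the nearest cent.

Interest: R$842,520.00 × ((1 + 0.0002)^374 − 1) = R$842,520.00 × 0.07766054… = R$65,430.5546…

R$65,430.55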